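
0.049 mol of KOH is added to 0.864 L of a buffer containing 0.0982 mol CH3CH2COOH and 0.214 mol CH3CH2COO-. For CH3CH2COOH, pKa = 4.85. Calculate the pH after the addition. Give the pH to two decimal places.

pH = 5.58

After neutralization: n(CH3CH2COOH) = 0.0492 mol, n(CH3CH2COO-) = 0.263 mol.
pH = pKa + log([A⁻]/[HA]) = 4.85 + log(0.263/0.0492) = 4.85 +0.728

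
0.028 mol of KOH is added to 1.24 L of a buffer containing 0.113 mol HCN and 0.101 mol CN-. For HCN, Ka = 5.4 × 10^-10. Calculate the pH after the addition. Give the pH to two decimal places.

OH- converts HCN to CN-: HCN → 0.085 mol, CN- → 0.129 mol.
pKa = −log(5.4 × 10^-10) = 9.268
pH = pKa + log(n_CN-/n_HCN) = 9.268 + log(0.129/0.085) = 9.268 + (+0.181)

pH = 9.45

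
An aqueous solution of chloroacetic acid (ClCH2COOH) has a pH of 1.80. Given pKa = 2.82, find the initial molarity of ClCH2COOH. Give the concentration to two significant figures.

[H+] = 10^(-1.80) = 1.58 × 10^-2 M = x
Ka = 10^(−2.82) = 1.51 × 10^-3
Ka = x²/(C₀ − x) ⇒ C₀ = x + x²/Ka
C₀ = 1.58 × 10^-2 + (1.58 × 10^-2)²/(1.51 × 10^-3) = 1.81 × 10^-1 M

C₀ = 1.8 × 10^-1 M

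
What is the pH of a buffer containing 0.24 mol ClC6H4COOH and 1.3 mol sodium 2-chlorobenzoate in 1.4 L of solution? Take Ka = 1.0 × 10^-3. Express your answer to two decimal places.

pH = 3.73

pKa = −log(1.0 × 10^-3) = 3.000
pH = pKa + log([A⁻]/[HA]) = 3.000 + log(1.3/0.24)
pH = 3.000 + (+0.734) = 3.73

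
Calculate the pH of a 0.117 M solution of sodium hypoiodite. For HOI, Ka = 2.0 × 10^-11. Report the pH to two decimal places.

OI- is the conjugate base of the weak acid HOI.
Kb = Kw/Ka = 1.0×10^-14 / 2.0 × 10^-11 = 5.00 × 10^-4
Kb = x²/(0.117 − x) = 5.00 × 10^-4
The 5% rule fails; solving x² + Kb·x − Kb·C₀ = 0 exactly:
x = (−Kb + √(Kb² + 4·Kb·C₀))/2 = 7.40 × 10^-3 M
pOH = −log(7.40 × 10^-3) = 2.13; pH = 14.00 − 2.13 = 11.87

pH = 11.87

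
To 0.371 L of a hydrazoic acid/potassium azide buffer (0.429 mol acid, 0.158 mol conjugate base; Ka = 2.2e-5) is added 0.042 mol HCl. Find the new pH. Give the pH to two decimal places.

After neutralization: n(HN3) = 0.471 mol, n(N3-) = 0.116 mol.
pKa = −log(2.2 × 10^-5) = 4.658
pH = pKa + log(n_N3-/n_HN3) = 4.658 + log(0.116/0.471) = 4.658 + (-0.609)

pH = 4.05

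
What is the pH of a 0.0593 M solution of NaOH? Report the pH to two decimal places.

pH = 12.77

NaOH is a strong base; [OH-] = 0.0593 M.
pOH = -log(0.0593) = 1.23
pH = 14.00 - 1.23 = 12.77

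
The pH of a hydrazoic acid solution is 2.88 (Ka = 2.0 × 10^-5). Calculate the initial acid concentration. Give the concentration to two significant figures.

[H+] = 10^(-2.88) = 1.32 × 10^-3 M = x
Ka = x²/(C₀ − x) ⇒ C₀ = x + x²/Ka
C₀ = 1.32 × 10^-3 + (1.32 × 10^-3)²/(2.0 × 10^-5) = 8.84 × 10^-2 M

C₀ = 8.8 × 10^-2 M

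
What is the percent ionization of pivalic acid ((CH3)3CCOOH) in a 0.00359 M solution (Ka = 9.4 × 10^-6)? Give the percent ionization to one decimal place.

5.0%

(CH3)3CCOOH ⇌ (CH3)3CCOO- + H+; let x = [H+] at equilibrium.
Solve x² + 9.4e-06x − 3.37e-08 = 0 → x = 1.79 × 10^-4 M
Fraction ionized = 1.79 × 10^-4 / 0.00359 = 0.0499 → 5.0%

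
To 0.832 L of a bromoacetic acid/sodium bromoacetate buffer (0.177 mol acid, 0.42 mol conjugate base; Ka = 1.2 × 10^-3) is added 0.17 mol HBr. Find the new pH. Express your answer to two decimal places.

After neutralization: n(BrCH2COOH) = 0.347 mol, n(BrCH2COO-) = 0.25 mol.
pKa = −log(1.2 × 10^-3) = 2.921
pH = pKa + log([A⁻]/[HA]) = 2.921 + log(0.25/0.347) = 2.921 -0.142

pH = 2.78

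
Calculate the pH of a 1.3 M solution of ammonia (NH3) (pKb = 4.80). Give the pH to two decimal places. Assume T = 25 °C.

NH3 + H2O ⇌ NH4+ + OH-
Kb = 10^(−4.80) = 1.58 × 10^-5
Kb = x²/(1.3 − x) = 1.58 × 10^-5
Neglecting x in the denominator: x = √(1.58 × 10^-5 × 1.3) = 4.53 × 10^-3 M
pOH = −log(4.53 × 10^-3) = 2.34; pH = 14.00 − 2.34 = 11.66

pH = 11.66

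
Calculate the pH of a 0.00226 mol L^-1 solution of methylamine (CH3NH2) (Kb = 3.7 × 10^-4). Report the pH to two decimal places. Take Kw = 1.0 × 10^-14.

CH3NH2 + H2O ⇌ CH3NH3+ + OH-
From the ICE table, Kb = [OH-]²/(0.00226 − [OH-]) = 3.7 × 10^-4.
Here C₀/Kb ≈ 6.11, so the small-[OH-] approximation fails. Use the quadratic:
[OH-] = [−0.00037 + √(0.00037² + 3.34e-06)]/2 = 7.48 × 10^-4 M
pOH = 3.13, so pH = 14.00 − pOH = 10.87

pH = 10.87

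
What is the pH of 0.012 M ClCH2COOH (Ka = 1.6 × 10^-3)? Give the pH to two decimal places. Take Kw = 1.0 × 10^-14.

pH = 2.44

ClCH2COOH ⇌ ClCH2COO- + H+
Ka = x²/(0.012 − x) = 1.6 × 10^-3
Here C₀/Ka ≈ 7.5, so the small-x approximation fails. Use the quadratic:
x = [−0.0016 + √(0.0016² + 7.68e-05)]/2 = 3.65 × 10^-3 M
pH = −log[H+] = −log(3.65 × 10^-3) = 2.44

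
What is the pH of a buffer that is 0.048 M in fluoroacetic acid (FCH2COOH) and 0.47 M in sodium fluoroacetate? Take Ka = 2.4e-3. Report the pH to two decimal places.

pH = 3.61

pKa = −log(2.4 × 10^-3) = 2.620
pH = pKa + log([A⁻]/[HA]) = 2.620 + log(0.47/0.048)
pH = 2.620 + (+0.991) = 3.61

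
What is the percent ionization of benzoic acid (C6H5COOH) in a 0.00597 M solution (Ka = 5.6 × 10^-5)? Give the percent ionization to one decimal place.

9.2%

C6H5COOH ⇌ C6H5COO- + H+; let x = [H+] at equilibrium.
Solve x² + 5.6e-05x − 3.34e-07 = 0 → x = 5.51 × 10^-4 M
Fraction ionized = 5.51 × 10^-4 / 0.00597 = 0.0923 → 9.2%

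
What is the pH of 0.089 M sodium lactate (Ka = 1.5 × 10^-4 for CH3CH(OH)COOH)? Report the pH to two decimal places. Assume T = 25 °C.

CH3CH(OH)COO- is the conjugate base of the weak acid CH3CH(OH)COOH.
Kb = Kw/Ka = 1.0×10^-14 / 1.5 × 10^-4 = 6.67 × 10^-11
From the ICE table, Kb = x²/(0.089 − x) = 6.67 × 10^-11.
Since Kb ≪ C₀, x ≈ √(Kb·C₀) = 2.44 × 10^-6 M.
Check: 0.0027% ionized — well under 5%, approximation valid.
pOH = 5.61, so pH = 14.00 − pOH = 8.39

pH = 8.39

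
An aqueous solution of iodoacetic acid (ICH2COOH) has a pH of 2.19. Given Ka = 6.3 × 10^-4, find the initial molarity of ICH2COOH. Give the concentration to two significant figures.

[H+] = 10^(-2.19) = 6.46 × 10^-3 M = x
Ka = x²/(C₀ − x) ⇒ C₀ = x + x²/Ka
C₀ = 6.46 × 10^-3 + (6.46 × 10^-3)²/(6.3 × 10^-4) = 7.27 × 10^-2 M

C₀ = 7.3 × 10^-2 M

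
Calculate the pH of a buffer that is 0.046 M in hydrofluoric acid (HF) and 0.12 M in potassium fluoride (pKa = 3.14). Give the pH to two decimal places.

Henderson–Hasselbalch: pH = pKa + log([F-]/[HF]) = 3.14 + log(0.12/0.046)
pH = 3.14 + (+0.416) = 3.56

pH = 3.56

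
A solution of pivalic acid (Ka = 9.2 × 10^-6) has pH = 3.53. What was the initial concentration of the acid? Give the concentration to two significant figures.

[H+] = 10^(-3.53) = 2.95 × 10^-4 M = x
Ka = x²/(C₀ − x) ⇒ C₀ = x + x²/Ka
C₀ = 2.95 × 10^-4 + (2.95 × 10^-4)²/(9.2 × 10^-6) = 9.75 × 10^-3 M

C₀ = 9.8 × 10^-3 M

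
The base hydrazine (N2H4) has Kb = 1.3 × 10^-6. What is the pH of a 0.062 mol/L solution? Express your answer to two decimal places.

N2H4 + H2O ⇌ N2H5+ + OH-
From the ICE table, Kb = [OH-]²/(0.062 − [OH-]) = 1.3 × 10^-6.
Neglecting [OH-] in the denominator: [OH-] = √(1.3 × 10^-6 × 0.062) = 2.84 × 10^-4 M
pOH = 3.55, so pH = 14.00 − pOH = 10.45

pH = 10.45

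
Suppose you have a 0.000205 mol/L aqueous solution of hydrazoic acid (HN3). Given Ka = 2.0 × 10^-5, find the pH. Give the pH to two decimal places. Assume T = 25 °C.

pH = 4.26

HN3 ⇌ N3- + H+
Ka = x²/(0.000205 − x) = 2.0 × 10^-5
Here C₀/Ka ≈ 10.2, so the small-x approximation fails. Use the quadratic:
x = [−2e-05 + √(2e-05² + 1.64e-08)]/2 = 5.48 × 10^-5 M
pH = −log[H+] = −log(5.48 × 10^-5) = 4.26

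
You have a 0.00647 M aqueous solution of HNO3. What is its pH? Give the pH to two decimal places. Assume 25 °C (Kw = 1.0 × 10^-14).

pH = 2.19

HNO3 is a strong acid and dissociates completely, so [H+] = 0.00647 M.
pH = -log(0.00647) = 2.19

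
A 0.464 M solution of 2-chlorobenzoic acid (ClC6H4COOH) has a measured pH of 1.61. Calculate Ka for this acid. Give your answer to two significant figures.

Ka = 1.4 × 10^-3

[H+] = 10^(-1.61) = 2.45 × 10^-2 M
At equilibrium [HA] = 0.464 − 2.45 × 10^-2 = 4.40 × 10^-1 M
Ka = [H+][A-]/[HA] = (2.45 × 10^-2)² / 4.40 × 10^-1 = 1.4 × 10^-3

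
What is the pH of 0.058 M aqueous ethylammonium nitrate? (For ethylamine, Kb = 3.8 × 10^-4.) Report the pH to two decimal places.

C2H5NH3+ is the conjugate acid of the weak base C2H5NH2.
Ka = Kw/Kb = 1.0×10^-14 / 3.8 × 10^-4 = 2.63 × 10^-11
From the ICE table, Ka = [H+]²/(0.058 − [H+]) = 2.63 × 10^-11.
Neglecting [H+] in the denominator: [H+] = √(2.63 × 10^-11 × 0.058) = 1.24 × 10^-6 M
Check: 0.0021% ionized — well under 5%, approximation valid.
pH = −log[H+] = −log(1.24 × 10^-6) = 5.91

pH = 5.91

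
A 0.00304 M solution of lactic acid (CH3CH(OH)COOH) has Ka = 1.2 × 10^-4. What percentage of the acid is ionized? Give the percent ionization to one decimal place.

18.0%

CH3CH(OH)COOH ⇌ CH3CH(OH)COO- + H+; let x = [H+] at equilibrium.
Solve x² + 0.00012x − 3.65e-07 = 0 → x = 5.47 × 10^-4 M
% ionization = x/C₀ × 100% = 5.47 × 10^-4/0.00304 × 100% = 18.0%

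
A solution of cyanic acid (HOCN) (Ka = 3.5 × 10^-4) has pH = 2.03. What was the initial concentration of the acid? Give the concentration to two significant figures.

[H+] = 10^(-2.03) = 9.33 × 10^-3 M = x
Ka = x²/(C₀ − x) ⇒ C₀ = x + x²/Ka
C₀ = 9.33 × 10^-3 + (9.33 × 10^-3)²/(3.5 × 10^-4) = 2.58 × 10^-1 M

C₀ = 2.6 × 10^-1 M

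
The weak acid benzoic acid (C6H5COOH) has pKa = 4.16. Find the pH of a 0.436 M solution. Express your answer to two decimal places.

C6H5COOH ⇌ C6H5COO- + H+
Ka = 10^(−4.16) = 6.92 × 10^-5
From the ICE table, Ka = x²/(0.436 − x) = 6.92 × 10^-5.
Assume x ≪ 0.436: x ≈ √(6.92 × 10^-5 × 0.436) = 5.49 × 10^-3 M
Check: 1.3% ionized — well under 5%, approximation valid.
pH = −log[H+] = −log(5.49 × 10^-3) = 2.26

pH = 2.26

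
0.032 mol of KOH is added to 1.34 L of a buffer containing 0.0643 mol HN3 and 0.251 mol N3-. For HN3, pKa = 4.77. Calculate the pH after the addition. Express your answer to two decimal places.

pH = 5.71

After neutralization: n(HN3) = 0.0323 mol, n(N3-) = 0.283 mol.
Henderson–Hasselbalch with mole ratio 0.283/0.0323: pH = 4.77 + (+0.943)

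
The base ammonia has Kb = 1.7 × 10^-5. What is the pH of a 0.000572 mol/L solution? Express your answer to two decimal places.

NH3 + H2O ⇌ NH4+ + OH-
Kb = x²/(0.000572 − x) = 1.7 × 10^-5
The 5% rule fails; solving x² + Kb·x − Kb·C₀ = 0 exactly:
x = [−1.7e-05 + √(1.7e-05² + 3.89e-08)]/2 = 9.05 × 10^-5 M
pOH = 4.04, so pH = 14.00 − pOH = 9.96

pH = 9.96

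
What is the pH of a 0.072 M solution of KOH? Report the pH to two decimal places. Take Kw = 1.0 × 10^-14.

pH = 12.86

KOH is a strong base; [OH-] = 0.072 M.
pOH = -log(0.072) = 1.14
pH = 14.00 - 1.14 = 12.86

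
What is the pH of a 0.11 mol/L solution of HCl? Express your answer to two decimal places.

HCl is a strong acid and dissociates completely, so [H+] = 0.11 M.
pH = -log(0.11) = 0.96

pH = 0.96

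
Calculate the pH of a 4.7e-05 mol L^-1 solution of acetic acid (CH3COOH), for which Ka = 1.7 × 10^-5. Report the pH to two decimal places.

CH3COOH ⇌ CH3COO- + H+
Ka = [H+]²/(4.7e-05 − [H+]) = 1.7 × 10^-5
[H+] is not negligible relative to C₀; solve [H+]² + 1.7e-05·[H+] − 7.99e-10 = 0.
[H+] = [−1.7e-05 + √(1.7e-05² + 3.2e-09)]/2 = 2.10 × 10^-5 M
pH = −log[H+] = −log(2.10 × 10^-5) = 4.68

pH = 4.68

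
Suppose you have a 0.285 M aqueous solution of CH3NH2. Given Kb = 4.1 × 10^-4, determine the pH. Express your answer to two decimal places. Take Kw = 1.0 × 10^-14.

pH = 12.03

CH3NH2 + H2O ⇌ CH3NH3+ + OH-
Kb = x²/(0.285 − x) = 4.1 × 10^-4
Since Kb ≪ C₀, x ≈ √(Kb·C₀) = 1.08 × 10^-2 M.
Check: 3.8% ionized — well under 5%, approximation valid.
pOH = 1.97, so pH = 14.00 − pOH = 12.03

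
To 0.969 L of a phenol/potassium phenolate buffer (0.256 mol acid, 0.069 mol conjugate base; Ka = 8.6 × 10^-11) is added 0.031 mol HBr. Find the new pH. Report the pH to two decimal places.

pH = 9.19

After neutralization: n(C6H5OH) = 0.287 mol, n(C6H5O-) = 0.038 mol.
pKa = −log(8.6 × 10^-11) = 10.066
pH = pKa + log([A⁻]/[HA]) = 10.066 + log(0.038/0.287) = 10.066 -0.878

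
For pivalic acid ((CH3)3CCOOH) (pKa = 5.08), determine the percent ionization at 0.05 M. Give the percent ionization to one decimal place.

1.3%

(CH3)3CCOOH ⇌ (CH3)3CCOO- + H+; let x = [H+] at equilibrium.
Ka = 10^(−5.08) = 8.32 × 10^-6
x ≈ √(Ka·C₀) = √(8.32 × 10^-6 × 0.05) = 6.45 × 10^-4 M
Fraction ionized = 6.45 × 10^-4 / 0.05 = 0.0129 → 1.3%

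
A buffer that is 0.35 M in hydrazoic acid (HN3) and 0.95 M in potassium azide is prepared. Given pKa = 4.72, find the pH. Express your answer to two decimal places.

pH = pKa + log([A⁻]/[HA]) = 4.72 + log(0.95/0.35)
pH = 4.72 + (+0.434) = 5.15

pH = 5.15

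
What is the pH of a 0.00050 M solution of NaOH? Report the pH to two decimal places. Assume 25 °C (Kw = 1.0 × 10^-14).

pH = 10.70

NaOH is a strong base; [OH-] = 0.0005 M.
pOH = -log(0.0005) = 3.30
pH = 14.00 - 3.30 = 10.70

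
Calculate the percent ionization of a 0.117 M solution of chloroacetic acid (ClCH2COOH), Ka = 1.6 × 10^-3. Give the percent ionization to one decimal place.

11.0%

ClCH2COOH ⇌ ClCH2COO- + H+; let x = [H+] at equilibrium.
Ka = x²/(C₀ − x); solving the quadratic gives x = 1.29 × 10^-2 M.
Fraction ionized = 1.29 × 10^-2 / 0.117 = 0.1103 → 11.0%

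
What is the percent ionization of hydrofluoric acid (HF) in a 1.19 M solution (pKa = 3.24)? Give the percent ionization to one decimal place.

HF ⇌ F- + H+; let x = [H+] at equilibrium.
Ka = 10^(−3.24) = 5.75 × 10^-4
x ≈ √(Ka·C₀) = √(5.75 × 10^-4 × 1.19) = 2.62 × 10^-2 M
% ionization = x/C₀ × 100% = 2.62 × 10^-2/1.19 × 100% = 2.2%

2.2%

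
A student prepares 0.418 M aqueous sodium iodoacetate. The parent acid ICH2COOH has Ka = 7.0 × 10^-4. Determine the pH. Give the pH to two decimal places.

ICH2COO- is the conjugate base of the weak acid ICH2COOH.
Kb = Kw/Ka = 1.0×10^-14 / 7.0 × 10^-4 = 1.43 × 10^-11
Let x = [OH-] at equilibrium. Kb = x²/(0.418 − x).
Assume x ≪ 0.418: x ≈ √(1.43 × 10^-11 × 0.418) = 2.44 × 10^-6 M
(x/C₀ = 0.00058% < 5%, so the approximation holds.)
pOH = −log(2.44 × 10^-6) = 5.61; pH = 14.00 − 5.61 = 8.39

pH = 8.39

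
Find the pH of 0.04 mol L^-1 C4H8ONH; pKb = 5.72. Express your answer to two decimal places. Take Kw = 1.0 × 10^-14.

pH = 10.44

C4H8ONH + H2O ⇌ C4H8ONH2+ + OH-
Kb = 10^(−5.72) = 1.91 × 10^-6
Let x = [OH-] at equilibrium. Kb = x²/(0.04 − x).
Assume x ≪ 0.04: x ≈ √(1.91 × 10^-6 × 0.04) = 2.76 × 10^-4 M
(x/C₀ = 0.69% < 5%, so the approximation holds.)
pOH = 3.56, so pH = 14.00 − pOH = 10.44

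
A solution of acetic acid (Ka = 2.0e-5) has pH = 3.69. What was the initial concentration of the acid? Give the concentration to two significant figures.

C₀ = 2.3 × 10^-3 M

[H+] = 10^(-3.69) = 2.04 × 10^-4 M = x
Ka = x²/(C₀ − x) ⇒ C₀ = x + x²/Ka
C₀ = 2.04 × 10^-4 + (2.04 × 10^-4)²/(2.0 × 10^-5) = 2.28 × 10^-3 M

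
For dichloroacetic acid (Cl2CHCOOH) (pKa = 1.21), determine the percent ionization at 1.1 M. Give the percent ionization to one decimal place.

21.0%

Cl2CHCOOH ⇌ Cl2CHCOO- + H+; let x = [H+] at equilibrium.
Ka = 10^(−1.21) = 6.17 × 10^-2
Ka = x²/(C₀ − x); solving the quadratic gives x = 2.31 × 10^-1 M.
Fraction ionized = 2.31 × 10^-1 / 1.1 = 0.2100 → 21.0%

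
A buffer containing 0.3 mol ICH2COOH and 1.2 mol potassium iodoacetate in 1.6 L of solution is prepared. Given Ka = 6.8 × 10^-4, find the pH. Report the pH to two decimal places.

pH = 3.77

pKa = −log(6.8 × 10^-4) = 3.167
Using pH = pKa + log([base]/[acid]) with [base]/[acid] = 1.2/0.3:
pH = 3.167 + (+0.602) = 3.77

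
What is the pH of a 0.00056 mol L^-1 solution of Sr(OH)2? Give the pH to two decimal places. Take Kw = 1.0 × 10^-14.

pH = 11.05

Sr(OH)2 is a strong base (each formula unit releases 2 OH-); [OH-] = 0.00112 M.
pOH = -log(0.00112) = 2.95
pH = 14.00 - 2.95 = 11.05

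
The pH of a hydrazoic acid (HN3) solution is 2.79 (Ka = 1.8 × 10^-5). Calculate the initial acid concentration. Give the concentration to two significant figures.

[H+] = 10^(-2.79) = 1.62 × 10^-3 M = x
Ka = x²/(C₀ − x) ⇒ C₀ = x + x²/Ka
C₀ = 1.62 × 10^-3 + (1.62 × 10^-3)²/(1.8 × 10^-5) = 1.47 × 10^-1 M

C₀ = 1.5 × 10^-1 M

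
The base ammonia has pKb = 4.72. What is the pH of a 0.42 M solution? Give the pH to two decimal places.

NH3 + H2O ⇌ NH4+ + OH-
Kb = 10^(−4.72) = 1.91 × 10^-5
Kb = [OH-]²/(0.42 − [OH-]) = 1.91 × 10^-5
Since Kb ≪ C₀, [OH-] ≈ √(Kb·C₀) = 2.83 × 10^-3 M.
Check: 0.67% ionized — well under 5%, approximation valid.
pOH = 2.55, so pH = 14.00 − pOH = 11.45

pH = 11.45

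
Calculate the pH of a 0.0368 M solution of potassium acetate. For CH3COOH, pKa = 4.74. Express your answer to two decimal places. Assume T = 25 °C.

pH = 8.65

CH3COO- is the conjugate base of the weak acid CH3COOH.
Ka = 10^(−4.74) = 1.82 × 10^-5
Kb = Kw/Ka = 1.0×10^-14 / 1.82 × 10^-5 = 5.49 × 10^-10
From the ICE table, Kb = [OH-]²/(0.0368 − [OH-]) = 5.49 × 10^-10.
Since Kb ≪ C₀, [OH-] ≈ √(Kb·C₀) = 4.49 × 10^-6 M.
pOH = 5.35, so pH = 14.00 − pOH = 8.65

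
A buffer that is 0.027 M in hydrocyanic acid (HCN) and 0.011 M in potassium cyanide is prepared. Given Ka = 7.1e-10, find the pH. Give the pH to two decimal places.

pKa = −log(7.1 × 10^-10) = 9.149
Using pH = pKa + log([base]/[acid]) with [base]/[acid] = 0.011/0.027:
pH = 9.149 + (-0.390) = 8.76

pH = 8.76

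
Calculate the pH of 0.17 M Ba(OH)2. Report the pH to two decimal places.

pH = 13.53

Ba(OH)2 is a strong base (each formula unit releases 2 OH-); [OH-] = 0.34 M.
pOH = -log(0.34) = 0.47
pH = 14.00 - 0.47 = 13.53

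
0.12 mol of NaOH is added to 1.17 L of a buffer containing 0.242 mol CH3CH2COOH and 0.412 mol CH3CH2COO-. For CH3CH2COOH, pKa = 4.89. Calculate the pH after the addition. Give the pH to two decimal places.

pH = 5.53

After neutralization: n(CH3CH2COOH) = 0.122 mol, n(CH3CH2COO-) = 0.532 mol.
pH = pKa + log(n_CH3CH2COO-/n_CH3CH2COOH) = 4.89 + log(0.532/0.122) = 4.89 + (+0.640)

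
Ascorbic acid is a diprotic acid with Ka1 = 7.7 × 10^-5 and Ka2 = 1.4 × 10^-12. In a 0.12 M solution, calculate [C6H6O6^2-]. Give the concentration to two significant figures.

First ionization gives [H+] ≈ [HC6H6O6-] = 3.04 × 10^-3 M.
Second step: Ka2 = [H+][C6H6O6^2-]/[HC6H6O6-] ≈ [C6H6O6^2-] (since [H+] ≈ [HC6H6O6-]).
So [C6H6O6^2-] ≈ Ka2.

1.4 × 10^-12 M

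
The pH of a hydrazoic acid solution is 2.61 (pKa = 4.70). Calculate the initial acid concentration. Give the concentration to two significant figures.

[H+] = 10^(-2.61) = 2.45 × 10^-3 M = x
Ka = 10^(−4.70) = 2.00 × 10^-5
Ka = x²/(C₀ − x) ⇒ C₀ = x + x²/Ka
C₀ = 2.45 × 10^-3 + (2.45 × 10^-3)²/(2.00 × 10^-5) = 3.03 × 10^-1 M

C₀ = 3.0 × 10^-1 M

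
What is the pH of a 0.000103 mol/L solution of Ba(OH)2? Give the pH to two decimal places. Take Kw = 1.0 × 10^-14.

Ba(OH)2 is a strong base (each formula unit releases 2 OH-); [OH-] = 0.000206 M.
pOH = -log(0.000206) = 3.69
pH = 14.00 - 3.69 = 10.31

pH = 10.31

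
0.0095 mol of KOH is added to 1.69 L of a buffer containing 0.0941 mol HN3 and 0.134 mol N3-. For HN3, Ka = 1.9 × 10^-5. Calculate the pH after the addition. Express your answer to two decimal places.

pH = 4.95

After neutralization: n(HN3) = 0.0846 mol, n(N3-) = 0.144 mol.
pKa = −log(1.9 × 10^-5) = 4.721
Henderson–Hasselbalch with mole ratio 0.144/0.0846: pH = 4.721 + (+0.231)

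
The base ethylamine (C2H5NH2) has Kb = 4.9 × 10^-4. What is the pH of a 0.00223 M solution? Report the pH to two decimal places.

C2H5NH2 + H2O ⇌ C2H5NH3+ + OH-
From the ICE table, Kb = [OH-]²/(0.00223 − [OH-]) = 4.9 × 10^-4.
Here C₀/Kb ≈ 4.55, so the small-[OH-] approximation fails. Use the quadratic:
[OH-] = (−Kb + √(Kb² + 4·Kb·C₀))/2 = 8.29 × 10^-4 M
pOH = −log(8.29 × 10^-4) = 3.08; pH = 14.00 − 3.08 = 10.92

pH = 10.92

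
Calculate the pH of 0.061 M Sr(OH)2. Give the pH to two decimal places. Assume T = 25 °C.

Sr(OH)2 is a strong base (each formula unit releases 2 OH-); [OH-] = 0.122 M.
pOH = -log(0.122) = 0.91
pH = 14.00 - 0.91 = 13.09

pH = 13.09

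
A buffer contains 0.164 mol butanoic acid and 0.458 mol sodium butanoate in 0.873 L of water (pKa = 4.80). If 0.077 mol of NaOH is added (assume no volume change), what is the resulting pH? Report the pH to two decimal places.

pH = 5.59

After neutralization: n(CH3(CH2)2COOH) = 0.087 mol, n(CH3(CH2)2COO-) = 0.535 mol.
pH = pKa + log(n_CH3(CH2)2COO-/n_CH3(CH2)2COOH) = 4.80 + log(0.535/0.087) = 4.80 + (+0.789)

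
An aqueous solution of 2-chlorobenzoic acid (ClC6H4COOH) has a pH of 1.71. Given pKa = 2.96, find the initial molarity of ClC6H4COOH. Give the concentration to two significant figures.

C₀ = 3.7 × 10^-1 M

[H+] = 10^(-1.71) = 1.95 × 10^-2 M = x
Ka = 10^(−2.96) = 1.10 × 10^-3
Ka = x²/(C₀ − x) ⇒ C₀ = x + x²/Ka
C₀ = 1.95 × 10^-2 + (1.95 × 10^-2)²/(1.10 × 10^-3) = 3.65 × 10^-1 M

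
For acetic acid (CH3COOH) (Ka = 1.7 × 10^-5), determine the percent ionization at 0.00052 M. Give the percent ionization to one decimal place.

CH3COOH ⇌ CH3COO- + H+; let x = [H+] at equilibrium.
Ka = x²/(C₀ − x); solving the quadratic gives x = 8.59 × 10^-5 M.
Fraction ionized = 8.59 × 10^-5 / 0.00052 = 0.1652 → 16.5%

16.5%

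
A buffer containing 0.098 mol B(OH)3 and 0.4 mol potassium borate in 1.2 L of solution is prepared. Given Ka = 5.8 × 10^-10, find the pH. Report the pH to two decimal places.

pH = 9.85

pKa = −log(5.8 × 10^-10) = 9.237
Henderson–Hasselbalch: pH = pKa + log([B(OH)4-]/[B(OH)3]) = 9.237 + log(0.4/0.098)
pH = 9.237 + (+0.611) = 9.85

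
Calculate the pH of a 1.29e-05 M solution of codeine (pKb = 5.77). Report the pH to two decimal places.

C18H21NO3 + H2O ⇌ C18H22NO3+ + OH-
Kb = 10^(−5.77) = 1.70 × 10^-6
From the ICE table, Kb = [OH-]²/(1.29e-05 − [OH-]) = 1.70 × 10^-6.
[OH-] is not negligible relative to C₀; solve [OH-]² + 1.7e-06·[OH-] − 2.19e-11 = 0.
[OH-] = (−Kb + √(Kb² + 4·Kb·C₀))/2 = 3.91 × 10^-6 M
pOH = −log(3.91 × 10^-6) = 5.41; pH = 14.00 − 5.41 = 8.59

pH = 8.59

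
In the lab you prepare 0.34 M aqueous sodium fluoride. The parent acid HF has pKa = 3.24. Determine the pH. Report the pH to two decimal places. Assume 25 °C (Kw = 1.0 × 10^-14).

pH = 8.39

F- is the conjugate base of the weak acid HF.
Ka = 10^(−3.24) = 5.75 × 10^-4
Kb = Kw/Ka = 1.0×10^-14 / 5.75 × 10^-4 = 1.74 × 10^-11
From the ICE table, Kb = x²/(0.34 − x) = 1.74 × 10^-11.
Assume x ≪ 0.34: x ≈ √(1.74 × 10^-11 × 0.34) = 2.43 × 10^-6 M
(x/C₀ = 0.00072% < 5%, so the approximation holds.)
pOH = 5.61, so pH = 14.00 − pOH = 8.39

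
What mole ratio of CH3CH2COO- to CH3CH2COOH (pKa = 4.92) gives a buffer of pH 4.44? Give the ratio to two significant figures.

pH = pKa + log(r) ⇒ log(r) = 4.44 − 4.92 = -0.48
r = [CH3CH2COO-]/[CH3CH2COOH] = 10^(-0.48) = 0.331

ratio = 0.33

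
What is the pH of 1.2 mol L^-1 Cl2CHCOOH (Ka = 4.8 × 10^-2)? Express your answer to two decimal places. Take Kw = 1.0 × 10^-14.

Cl2CHCOOH ⇌ Cl2CHCOO- + H+
From the ICE table, Ka = x²/(1.2 − x) = 4.8 × 10^-2.
Here C₀/Ka ≈ 25, so the small-x approximation fails. Use the quadratic:
x = [−0.048 + √(0.048² + 0.23)]/2 = 2.17 × 10^-1 M
pH = −log(2.17 × 10^-1) = 0.66

pH = 0.66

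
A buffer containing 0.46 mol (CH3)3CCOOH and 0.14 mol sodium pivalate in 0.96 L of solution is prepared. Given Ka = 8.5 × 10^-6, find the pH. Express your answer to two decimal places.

pKa = −log(8.5 × 10^-6) = 5.071
pH = pKa + log([A⁻]/[HA]) = 5.071 + log(0.14/0.46)
pH = 5.071 + (-0.517) = 4.55

pH = 4.55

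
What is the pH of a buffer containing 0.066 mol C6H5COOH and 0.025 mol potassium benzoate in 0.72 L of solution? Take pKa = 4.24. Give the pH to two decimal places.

Henderson–Hasselbalch: pH = pKa + log([C6H5COO-]/[C6H5COOH]) = 4.24 + log(0.025/0.066)
pH = 4.24 + (-0.422) = 3.82

pH = 3.82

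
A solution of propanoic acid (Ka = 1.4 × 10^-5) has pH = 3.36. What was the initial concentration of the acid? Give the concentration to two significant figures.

[H+] = 10^(-3.36) = 4.37 × 10^-4 M = x
Ka = x²/(C₀ − x) ⇒ C₀ = x + x²/Ka
C₀ = 4.37 × 10^-4 + (4.37 × 10^-4)²/(1.4 × 10^-5) = 1.41 × 10^-2 M

C₀ = 1.4 × 10^-2 M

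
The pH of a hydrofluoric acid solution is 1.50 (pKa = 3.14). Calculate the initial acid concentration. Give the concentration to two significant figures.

[H+] = 10^(-1.50) = 3.16 × 10^-2 M = x
Ka = 10^(−3.14) = 7.24 × 10^-4
Ka = x²/(C₀ − x) ⇒ C₀ = x + x²/Ka
C₀ = 3.16 × 10^-2 + (3.16 × 10^-2)²/(7.24 × 10^-4) = 1.41 M

C₀ = 1.4 M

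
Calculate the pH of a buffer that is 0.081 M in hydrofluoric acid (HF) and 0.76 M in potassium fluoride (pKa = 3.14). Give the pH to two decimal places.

Henderson–Hasselbalch: pH = pKa + log([F-]/[HF]) = 3.14 + log(0.76/0.081)
pH = 3.14 + (+0.972) = 4.11

pH = 4.11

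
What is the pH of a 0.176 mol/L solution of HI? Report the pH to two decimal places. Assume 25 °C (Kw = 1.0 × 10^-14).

pH = 0.75

HI is a strong acid and dissociates completely, so [H+] = 0.176 M.
pH = -log(0.176) = 0.75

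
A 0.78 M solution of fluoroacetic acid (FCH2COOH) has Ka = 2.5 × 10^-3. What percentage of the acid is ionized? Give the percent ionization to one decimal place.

5.5%

FCH2COOH ⇌ FCH2COO- + H+; let x = [H+] at equilibrium.
Solve x² + 0.0025x − 0.00195 = 0 → x = 4.29 × 10^-2 M
Fraction ionized = 4.29 × 10^-2 / 0.78 = 0.0550 → 5.5%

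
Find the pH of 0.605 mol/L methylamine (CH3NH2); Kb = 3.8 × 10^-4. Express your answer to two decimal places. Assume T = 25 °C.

pH = 12.18

CH3NH2 + H2O ⇌ CH3NH3+ + OH-
From the ICE table, Kb = x²/(0.605 − x) = 3.8 × 10^-4.
Neglecting x in the denominator: x = √(3.8 × 10^-4 × 0.605) = 1.52 × 10^-2 M
pOH = 1.82, so pH = 14.00 − pOH = 12.18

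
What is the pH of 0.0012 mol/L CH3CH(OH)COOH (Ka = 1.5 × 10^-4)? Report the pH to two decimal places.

CH3CH(OH)COOH ⇌ CH3CH(OH)COO- + H+
Ka = [H+]²/(0.0012 − [H+]) = 1.5 × 10^-4
[H+] is not negligible relative to C₀; solve [H+]² + 0.00015·[H+] − 1.8e-07 = 0.
[H+] = [−0.00015 + √(0.00015² + 7.2e-07)]/2 = 3.56 × 10^-4 M
pH = −log(3.56 × 10^-4) = 3.45

pH = 3.45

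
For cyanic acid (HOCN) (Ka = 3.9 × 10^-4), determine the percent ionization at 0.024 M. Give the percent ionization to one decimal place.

12.0%

HOCN ⇌ OCN- + H+; let x = [H+] at equilibrium.
Ka = x²/(C₀ − x); solving the quadratic gives x = 2.87 × 10^-3 M.
% ionization = x/C₀ × 100% = 2.87 × 10^-3/0.024 × 100% = 12.0%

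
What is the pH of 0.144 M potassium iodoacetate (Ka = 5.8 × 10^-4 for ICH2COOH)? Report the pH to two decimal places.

ICH2COO- is the conjugate base of the weak acid ICH2COOH.
Kb = Kw/Ka = 1.0×10^-14 / 5.8 × 10^-4 = 1.72 × 10^-11
Kb = [OH-]²/(0.144 − [OH-]) = 1.72 × 10^-11
Since Kb ≪ C₀, [OH-] ≈ √(Kb·C₀) = 1.57 × 10^-6 M.
pOH = −log(1.57 × 10^-6) = 5.80; pH = 14.00 − 5.80 = 8.20

pH = 8.20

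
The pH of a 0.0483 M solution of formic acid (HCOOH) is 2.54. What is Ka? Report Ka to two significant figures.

[H+] = 10^(-2.54) = 2.88 × 10^-3 M
At equilibrium [HA] = 0.0483 − 2.88 × 10^-3 = 4.54 × 10^-2 M
Ka = [H+][A-]/[HA] = (2.88 × 10^-3)² / 4.54 × 10^-2 = 1.8 × 10^-4

Ka = 1.8 × 10^-4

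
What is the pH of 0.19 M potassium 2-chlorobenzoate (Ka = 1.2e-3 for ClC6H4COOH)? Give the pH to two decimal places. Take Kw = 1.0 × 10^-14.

ClC6H4COO- is the conjugate base of the weak acid ClC6H4COOH.
Kb = Kw/Ka = 1.0×10^-14 / 1.2 × 10^-3 = 8.33 × 10^-12
Kb = [OH-]²/(0.19 − [OH-]) = 8.33 × 10^-12
Neglecting [OH-] in the denominator: [OH-] = √(8.33 × 10^-12 × 0.19) = 1.26 × 10^-6 M
Check: 0.00066% ionized — well under 5%, approximation valid.
pOH = −log(1.26 × 10^-6) = 5.90; pH = 14.00 − 5.90 = 8.10

pH = 8.10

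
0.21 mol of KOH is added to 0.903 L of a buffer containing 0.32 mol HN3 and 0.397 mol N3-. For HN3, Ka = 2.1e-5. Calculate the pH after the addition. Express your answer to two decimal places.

pH = 5.42

OH- converts HN3 to N3-: HN3 → 0.11 mol, N3- → 0.607 mol.
pKa = −log(2.1 × 10^-5) = 4.678
Henderson–Hasselbalch with mole ratio 0.607/0.11: pH = 4.678 + (+0.742)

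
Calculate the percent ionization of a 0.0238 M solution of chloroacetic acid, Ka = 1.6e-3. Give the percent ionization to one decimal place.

22.8%

ClCH2COOH ⇌ ClCH2COO- + H+; let x = [H+] at equilibrium.
Ka = x²/(C₀ − x); solving the quadratic gives x = 5.42 × 10^-3 M.
% ionization = x/C₀ × 100% = 5.42 × 10^-3/0.0238 × 100% = 22.8%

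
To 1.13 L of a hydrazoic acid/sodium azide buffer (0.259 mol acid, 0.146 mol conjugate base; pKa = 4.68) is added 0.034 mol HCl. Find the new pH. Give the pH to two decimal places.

After neutralization: n(HN3) = 0.293 mol, n(N3-) = 0.112 mol.
Henderson–Hasselbalch with mole ratio 0.112/0.293: pH = 4.68 + (-0.418)

pH = 4.26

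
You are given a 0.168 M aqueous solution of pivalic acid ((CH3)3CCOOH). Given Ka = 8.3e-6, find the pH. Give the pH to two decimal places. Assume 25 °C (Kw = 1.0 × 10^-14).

pH = 2.93

(CH3)3CCOOH ⇌ (CH3)3CCOO- + H+
Ka = [H+]²/(0.168 − [H+]) = 8.3 × 10^-6
Since Ka ≪ C₀, [H+] ≈ √(Ka·C₀) = 1.18 × 10^-3 M.
pH = −log(1.18 × 10^-3) = 2.93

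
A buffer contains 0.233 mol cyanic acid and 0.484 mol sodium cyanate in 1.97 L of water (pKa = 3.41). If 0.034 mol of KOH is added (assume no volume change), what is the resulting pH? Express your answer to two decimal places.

pH = 3.83

OH- converts HOCN to OCN-: HOCN → 0.199 mol, OCN- → 0.518 mol.
pH = pKa + log(n_OCN-/n_HOCN) = 3.41 + log(0.518/0.199) = 3.41 + (+0.415)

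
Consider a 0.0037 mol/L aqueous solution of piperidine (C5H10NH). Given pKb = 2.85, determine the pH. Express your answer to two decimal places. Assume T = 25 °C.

C5H10NH + H2O ⇌ C5H10NH2+ + OH-
Kb = 10^(−2.85) = 1.41 × 10^-3
Let x = [OH-] at equilibrium. Kb = x²/(0.0037 − x).
The 5% rule fails; solving x² + Kb·x − Kb·C₀ = 0 exactly:
x = [−0.00141 + √(0.00141² + 2.09e-05)]/2 = 1.69 × 10^-3 M
pOH = 2.77, so pH = 14.00 − pOH = 11.23

pH = 11.23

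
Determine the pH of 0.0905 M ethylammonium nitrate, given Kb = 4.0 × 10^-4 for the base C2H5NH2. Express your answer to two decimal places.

pH = 5.82

C2H5NH3+ is the conjugate acid of the weak base C2H5NH2.
Ka = Kw/Kb = 1.0×10^-14 / 4.0 × 10^-4 = 2.50 × 10^-11
Ka = [H+]²/(0.0905 − [H+]) = 2.50 × 10^-11
Neglecting [H+] in the denominator: [H+] = √(2.50 × 10^-11 × 0.0905) = 1.50 × 10^-6 M
pH = −log(1.50 × 10^-6) = 5.82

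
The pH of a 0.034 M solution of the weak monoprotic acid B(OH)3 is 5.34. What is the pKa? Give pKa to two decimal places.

[H+] = 10^(-5.34) = 4.57 × 10^-6 M
At equilibrium [HA] = 0.034 − 4.57 × 10^-6 = 3.40 × 10^-2 M
Ka = [H+][A-]/[HA] = (4.57 × 10^-6)² / 3.40 × 10^-2 = 6.14 × 10^-10
pKa = -log(6.14 × 10^-10) = 9.21

pKa = 9.21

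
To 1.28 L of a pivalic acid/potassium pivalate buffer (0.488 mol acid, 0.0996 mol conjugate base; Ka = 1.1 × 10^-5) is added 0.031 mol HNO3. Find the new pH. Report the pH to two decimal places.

pH = 4.08

Added H+ converts (CH3)3CCOO- to (CH3)3CCOOH: (CH3)3CCOOH → 0.519 mol, (CH3)3CCOO- → 0.0686 mol.
pKa = −log(1.1 × 10^-5) = 4.959
Henderson–Hasselbalch with mole ratio 0.0686/0.519: pH = 4.959 + (-0.879)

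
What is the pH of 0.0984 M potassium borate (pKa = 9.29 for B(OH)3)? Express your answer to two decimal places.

pH = 11.14

B(OH)4- is the conjugate base of the weak acid B(OH)3.
Ka = 10^(−9.29) = 5.13 × 10^-10
Kb = Kw/Ka = 1.0×10^-14 / 5.13 × 10^-10 = 1.95 × 10^-5
Kb = [OH-]²/(0.0984 − [OH-]) = 1.95 × 10^-5
Since Kb ≪ C₀, [OH-] ≈ √(Kb·C₀) = 1.39 × 10^-3 M.
pOH = −log(1.39 × 10^-3) = 2.86; pH = 14.00 − 2.86 = 11.14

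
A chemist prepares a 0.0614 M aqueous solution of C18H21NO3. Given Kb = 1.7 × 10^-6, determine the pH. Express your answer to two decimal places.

pH = 10.51

C18H21NO3 + H2O ⇌ C18H22NO3+ + OH-
Let x = [OH-] at equilibrium. Kb = x²/(0.0614 − x).
Neglecting x in the denominator: x = √(1.7 × 10^-6 × 0.0614) = 3.23 × 10^-4 M
pOH = −log(3.23 × 10^-4) = 3.49; pH = 14.00 − 3.49 = 10.51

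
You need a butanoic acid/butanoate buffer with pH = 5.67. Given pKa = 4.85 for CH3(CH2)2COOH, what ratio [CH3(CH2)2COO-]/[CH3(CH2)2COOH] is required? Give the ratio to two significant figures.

ratio = 6.6

pH = pKa + log(r) ⇒ log(r) = 5.67 − 4.85 = +0.82
r = [CH3(CH2)2COO-]/[CH3(CH2)2COOH] = 10^(+0.82) = 6.61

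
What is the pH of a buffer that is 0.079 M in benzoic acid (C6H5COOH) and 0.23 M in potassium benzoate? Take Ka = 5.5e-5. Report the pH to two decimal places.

pH = 4.72

pKa = −log(5.5 × 10^-5) = 4.260
Henderson–Hasselbalch: pH = pKa + log([C6H5COO-]/[C6H5COOH]) = 4.260 + log(0.23/0.079)
pH = 4.260 + (+0.464) = 4.72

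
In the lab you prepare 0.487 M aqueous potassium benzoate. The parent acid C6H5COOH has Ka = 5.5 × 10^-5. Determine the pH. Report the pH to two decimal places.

pH = 8.97

C6H5COO- is the conjugate base of the weak acid C6H5COOH.
Kb = Kw/Ka = 1.0×10^-14 / 5.5 × 10^-5 = 1.82 × 10^-10
From the ICE table, Kb = [OH-]²/(0.487 − [OH-]) = 1.82 × 10^-10.
Neglecting [OH-] in the denominator: [OH-] = √(1.82 × 10^-10 × 0.487) = 9.41 × 10^-6 M
([OH-]/C₀ = 0.0019% < 5%, so the approximation holds.)
pOH = −log(9.41 × 10^-6) = 5.03; pH = 14.00 − 5.03 = 8.97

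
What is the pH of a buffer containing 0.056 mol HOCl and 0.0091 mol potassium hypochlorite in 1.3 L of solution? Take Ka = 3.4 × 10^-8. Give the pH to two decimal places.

pH = 6.68

pKa = −log(3.4 × 10^-8) = 7.469
pH = pKa + log([A⁻]/[HA]) = 7.469 + log(0.0091/0.056)
pH = 7.469 + (-0.789) = 6.68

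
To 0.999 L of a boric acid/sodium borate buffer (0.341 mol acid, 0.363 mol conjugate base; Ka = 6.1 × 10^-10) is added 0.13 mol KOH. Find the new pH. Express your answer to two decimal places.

After neutralization: n(B(OH)3) = 0.211 mol, n(B(OH)4-) = 0.493 mol.
pKa = −log(6.1 × 10^-10) = 9.215
Henderson–Hasselbalch with mole ratio 0.493/0.211: pH = 9.215 + (+0.369)

pH = 9.58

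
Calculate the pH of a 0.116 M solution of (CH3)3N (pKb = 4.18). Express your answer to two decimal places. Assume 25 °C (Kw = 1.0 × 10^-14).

(CH3)3N + H2O ⇌ (CH3)3NH+ + OH-
Kb = 10^(−4.18) = 6.61 × 10^-5
From the ICE table, Kb = x²/(0.116 − x) = 6.61 × 10^-5.
Since Kb ≪ C₀, x ≈ √(Kb·C₀) = 2.77 × 10^-3 M.
pOH = 2.56, so pH = 14.00 − pOH = 11.44

pH = 11.44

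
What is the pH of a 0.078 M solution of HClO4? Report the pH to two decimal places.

HClO4 is a strong acid and dissociates completely, so [H+] = 0.078 M.
pH = -log(0.078) = 1.11

pH = 1.11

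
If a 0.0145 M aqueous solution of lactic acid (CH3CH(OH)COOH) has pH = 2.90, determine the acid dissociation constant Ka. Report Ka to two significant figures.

[H+] = 10^(-2.90) = 1.26 × 10^-3 M
At equilibrium [HA] = 0.0145 − 1.26 × 10^-3 = 1.32 × 10^-2 M
Ka = [H+][A-]/[HA] = (1.26 × 10^-3)² / 1.32 × 10^-2 = 1.2 × 10^-4

Ka = 1.2 × 10^-4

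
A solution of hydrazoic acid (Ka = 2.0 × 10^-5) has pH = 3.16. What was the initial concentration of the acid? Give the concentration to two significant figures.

[H+] = 10^(-3.16) = 6.92 × 10^-4 M = x
Ka = x²/(C₀ − x) ⇒ C₀ = x + x²/Ka
C₀ = 6.92 × 10^-4 + (6.92 × 10^-4)²/(2.0 × 10^-5) = 2.46 × 10^-2 M

C₀ = 2.5 × 10^-2 M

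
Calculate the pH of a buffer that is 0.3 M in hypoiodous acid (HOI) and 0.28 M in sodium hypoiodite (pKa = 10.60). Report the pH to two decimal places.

Henderson–Hasselbalch: pH = pKa + log([OI-]/[HOI]) = 10.60 + log(0.28/0.3)
pH = 10.60 + (-0.030) = 10.57

pH = 10.57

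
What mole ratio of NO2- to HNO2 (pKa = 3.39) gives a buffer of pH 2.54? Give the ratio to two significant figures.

ratio = 0.14

pH = pKa + log(r) ⇒ log(r) = 2.54 − 3.39 = -0.85
r = [NO2-]/[HNO2] = 10^(-0.85) = 0.141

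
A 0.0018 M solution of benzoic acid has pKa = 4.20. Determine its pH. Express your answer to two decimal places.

C6H5COOH ⇌ C6H5COO- + H+
Ka = 10^(−4.20) = 6.31 × 10^-5
Let x = [H+] at equilibrium. Ka = x²/(0.0018 − x).
x is not negligible relative to C₀; solve x² + 6.31e-05·x − 1.14e-07 = 0.
x = [−6.31e-05 + √(6.31e-05² + 4.54e-07)]/2 = 3.07 × 10^-4 M
pH = −log(3.07 × 10^-4) = 3.51

pH = 3.51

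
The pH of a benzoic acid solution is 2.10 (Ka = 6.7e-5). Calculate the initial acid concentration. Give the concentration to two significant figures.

[H+] = 10^(-2.10) = 7.94 × 10^-3 M = x
Ka = x²/(C₀ − x) ⇒ C₀ = x + x²/Ka
C₀ = 7.94 × 10^-3 + (7.94 × 10^-3)²/(6.7 × 10^-5) = 9.49 × 10^-1 M

C₀ = 9.5 × 10^-1 M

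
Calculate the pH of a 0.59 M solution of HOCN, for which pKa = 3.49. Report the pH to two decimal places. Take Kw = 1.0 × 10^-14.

HOCN ⇌ OCN- + H+
Ka = 10^(−3.49) = 3.24 × 10^-4
Ka = [H+]²/(0.59 − [H+]) = 3.24 × 10^-4
Assume [H+] ≪ 0.59: [H+] ≈ √(3.24 × 10^-4 × 0.59) = 1.38 × 10^-2 M
([H+]/C₀ = 2.3% < 5%, so the approximation holds.)
pH = −log[H+] = −log(1.38 × 10^-2) = 1.86

pH = 1.86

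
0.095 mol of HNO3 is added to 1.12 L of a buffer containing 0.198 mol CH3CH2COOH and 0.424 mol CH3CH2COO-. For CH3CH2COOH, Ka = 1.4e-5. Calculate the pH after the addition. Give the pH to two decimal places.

pH = 4.90

After neutralization: n(CH3CH2COOH) = 0.293 mol, n(CH3CH2COO-) = 0.329 mol.
pKa = −log(1.4 × 10^-5) = 4.854
pH = pKa + log([A⁻]/[HA]) = 4.854 + log(0.329/0.293) = 4.854 +0.050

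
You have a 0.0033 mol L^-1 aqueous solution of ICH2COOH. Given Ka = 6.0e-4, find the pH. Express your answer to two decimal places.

pH = 2.94

ICH2COOH ⇌ ICH2COO- + H+
From the ICE table, Ka = [H+]²/(0.0033 − [H+]) = 6.0 × 10^-4.
Here C₀/Ka ≈ 5.5, so the small-[H+] approximation fails. Use the quadratic:
[H+] = (−Ka + √(Ka² + 4·Ka·C₀))/2 = 1.14 × 10^-3 M
pH = −log[H+] = −log(1.14 × 10^-3) = 2.94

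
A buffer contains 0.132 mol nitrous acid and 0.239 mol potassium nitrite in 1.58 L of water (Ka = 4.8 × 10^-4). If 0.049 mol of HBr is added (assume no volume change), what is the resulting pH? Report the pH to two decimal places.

pH = 3.34

After neutralization: n(HNO2) = 0.181 mol, n(NO2-) = 0.19 mol.
pKa = −log(4.8 × 10^-4) = 3.319
pH = pKa + log(n_NO2-/n_HNO2) = 3.319 + log(0.19/0.181) = 3.319 + (+0.021)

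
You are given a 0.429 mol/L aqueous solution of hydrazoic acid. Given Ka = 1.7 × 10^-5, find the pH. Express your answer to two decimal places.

HN3 ⇌ N3- + H+
From the ICE table, Ka = [H+]²/(0.429 − [H+]) = 1.7 × 10^-5.
Neglecting [H+] in the denominator: [H+] = √(1.7 × 10^-5 × 0.429) = 2.70 × 10^-3 M
Check: 0.63% ionized — well under 5%, approximation valid.
pH = −log(2.70 × 10^-3) = 2.57

pH = 2.57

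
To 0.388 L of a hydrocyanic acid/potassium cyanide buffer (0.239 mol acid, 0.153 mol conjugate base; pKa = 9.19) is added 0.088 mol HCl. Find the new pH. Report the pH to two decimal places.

Added H+ converts CN- to HCN: HCN → 0.327 mol, CN- → 0.065 mol.
pH = pKa + log([A⁻]/[HA]) = 9.19 + log(0.065/0.327) = 9.19 -0.702

pH = 8.49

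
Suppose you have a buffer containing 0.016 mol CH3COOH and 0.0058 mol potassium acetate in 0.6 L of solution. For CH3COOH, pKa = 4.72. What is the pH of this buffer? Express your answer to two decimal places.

pH = 4.28

Using pH = pKa + log([base]/[acid]) with [base]/[acid] = 0.0058/0.016:
pH = 4.72 + (-0.441) = 4.28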